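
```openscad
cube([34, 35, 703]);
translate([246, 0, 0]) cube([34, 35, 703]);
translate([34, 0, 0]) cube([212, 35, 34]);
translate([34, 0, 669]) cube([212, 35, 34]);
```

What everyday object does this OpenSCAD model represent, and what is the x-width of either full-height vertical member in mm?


A picture frame. The border width is 34 mm.

Four thin pieces enclosing a rectangular opening — a picture frame. The two full-height stiles are 703 mm tall; the top rail sits at z = 669 and is 34 mm tall, so the border above the opening is 703 − 669 = 34 mm, matching the stile x-width.


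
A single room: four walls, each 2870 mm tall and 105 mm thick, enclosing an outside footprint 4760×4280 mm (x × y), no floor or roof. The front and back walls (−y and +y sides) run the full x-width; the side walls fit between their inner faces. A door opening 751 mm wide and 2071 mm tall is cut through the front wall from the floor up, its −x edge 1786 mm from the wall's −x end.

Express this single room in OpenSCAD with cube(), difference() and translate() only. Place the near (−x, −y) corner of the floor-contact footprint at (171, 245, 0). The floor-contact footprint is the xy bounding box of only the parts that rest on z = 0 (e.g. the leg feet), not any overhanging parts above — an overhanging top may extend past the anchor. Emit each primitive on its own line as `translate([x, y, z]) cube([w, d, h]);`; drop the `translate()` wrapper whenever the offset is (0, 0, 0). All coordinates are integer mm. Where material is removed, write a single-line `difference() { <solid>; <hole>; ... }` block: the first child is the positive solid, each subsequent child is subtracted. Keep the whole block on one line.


difference() { translate([171, 245, 0]) cube([4760, 105, 2870]); translate([1957, 245, 0]) cube([751, 105, 2071]); }
translate([171, 4420, 0]) cube([4760, 105, 2870]);
translate([171, 350, 0]) cube([105, 4070, 2870]);
translate([4826, 350, 0]) cube([105, 4070, 2870]);


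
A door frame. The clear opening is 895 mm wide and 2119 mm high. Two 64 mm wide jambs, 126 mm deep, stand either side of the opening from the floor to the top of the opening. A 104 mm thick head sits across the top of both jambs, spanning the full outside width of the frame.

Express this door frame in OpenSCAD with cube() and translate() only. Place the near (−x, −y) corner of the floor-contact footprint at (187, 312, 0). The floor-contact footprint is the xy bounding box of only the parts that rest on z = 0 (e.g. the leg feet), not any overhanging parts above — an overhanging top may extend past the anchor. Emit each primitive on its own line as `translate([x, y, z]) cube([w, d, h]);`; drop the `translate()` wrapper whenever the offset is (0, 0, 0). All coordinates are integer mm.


translate([187, 312, 0]) cube([64, 126, 2119]);
translate([1146, 312, 0]) cube([64, 126, 2119]);
translate([187, 312, 2119]) cube([1023, 126, 104]);


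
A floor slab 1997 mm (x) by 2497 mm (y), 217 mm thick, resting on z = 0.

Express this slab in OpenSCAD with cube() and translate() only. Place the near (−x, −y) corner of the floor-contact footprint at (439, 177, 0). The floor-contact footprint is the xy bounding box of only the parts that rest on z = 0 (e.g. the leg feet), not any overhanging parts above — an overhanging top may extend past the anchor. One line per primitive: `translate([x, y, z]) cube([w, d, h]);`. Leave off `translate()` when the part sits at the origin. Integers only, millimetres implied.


translate([439, 177, 0]) cube([1997, 2497, 217]);


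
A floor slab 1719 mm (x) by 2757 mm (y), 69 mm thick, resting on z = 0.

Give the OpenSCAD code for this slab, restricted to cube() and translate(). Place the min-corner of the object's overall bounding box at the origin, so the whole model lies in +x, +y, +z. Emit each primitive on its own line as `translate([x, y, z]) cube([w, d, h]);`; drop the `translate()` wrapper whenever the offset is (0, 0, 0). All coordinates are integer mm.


cube([1719, 2757, 69]);


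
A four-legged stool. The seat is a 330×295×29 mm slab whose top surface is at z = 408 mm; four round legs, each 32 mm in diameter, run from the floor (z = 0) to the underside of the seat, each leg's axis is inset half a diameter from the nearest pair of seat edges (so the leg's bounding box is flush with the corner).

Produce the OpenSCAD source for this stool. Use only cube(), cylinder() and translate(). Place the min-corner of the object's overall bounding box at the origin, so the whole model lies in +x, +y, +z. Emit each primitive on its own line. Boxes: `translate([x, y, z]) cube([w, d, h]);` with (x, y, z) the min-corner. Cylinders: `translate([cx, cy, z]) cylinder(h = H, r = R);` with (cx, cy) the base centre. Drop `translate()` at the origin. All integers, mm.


translate([0, 0, 379]) cube([330, 295, 29]);
translate([16, 16, 0]) cylinder(h = 379, r = 16);
translate([314, 16, 0]) cylinder(h = 379, r = 16);
translate([16, 279, 0]) cylinder(h = 379, r = 16);
translate([314, 279, 0]) cylinder(h = 379, r = 16);


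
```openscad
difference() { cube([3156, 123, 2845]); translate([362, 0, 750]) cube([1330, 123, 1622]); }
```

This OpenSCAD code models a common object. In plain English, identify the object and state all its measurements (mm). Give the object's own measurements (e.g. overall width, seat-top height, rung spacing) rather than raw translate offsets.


A wall 3156 mm long (x), 123 mm thick (y), 2845 mm tall, with a rectangular window opening cut through it. The opening is 1330 mm wide and 1622 mm tall; its sill is at z = 750 mm and its near (−x) edge is 362 mm from the wall's −x end. The opening passes through the full wall thickness.


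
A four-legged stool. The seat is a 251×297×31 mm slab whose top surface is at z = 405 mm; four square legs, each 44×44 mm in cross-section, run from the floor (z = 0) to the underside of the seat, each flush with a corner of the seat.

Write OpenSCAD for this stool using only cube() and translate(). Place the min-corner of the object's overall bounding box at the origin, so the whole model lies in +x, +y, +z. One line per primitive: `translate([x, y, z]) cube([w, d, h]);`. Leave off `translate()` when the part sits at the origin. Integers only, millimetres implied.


// leg_h = 405 - 31 = 374
translate([0, 0, 374]) cube([251, 297, 31]);
cube([44, 44, 374]);
translate([207, 0, 0]) cube([44, 44, 374]);
translate([0, 253, 0]) cube([44, 44, 374]);
translate([207, 253, 0]) cube([44, 44, 374]);


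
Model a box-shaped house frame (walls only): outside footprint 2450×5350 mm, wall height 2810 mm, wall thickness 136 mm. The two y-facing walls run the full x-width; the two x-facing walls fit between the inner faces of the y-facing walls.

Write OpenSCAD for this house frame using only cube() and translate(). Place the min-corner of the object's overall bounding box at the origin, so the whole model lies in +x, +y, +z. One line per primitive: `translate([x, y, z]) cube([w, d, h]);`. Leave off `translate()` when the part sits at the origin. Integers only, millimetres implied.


cube([2450, 136, 2810]);
translate([0, 5214, 0]) cube([2450, 136, 2810]);
translate([0, 136, 0]) cube([136, 5078, 2810]);
translate([2314, 136, 0]) cube([136, 5078, 2810]);


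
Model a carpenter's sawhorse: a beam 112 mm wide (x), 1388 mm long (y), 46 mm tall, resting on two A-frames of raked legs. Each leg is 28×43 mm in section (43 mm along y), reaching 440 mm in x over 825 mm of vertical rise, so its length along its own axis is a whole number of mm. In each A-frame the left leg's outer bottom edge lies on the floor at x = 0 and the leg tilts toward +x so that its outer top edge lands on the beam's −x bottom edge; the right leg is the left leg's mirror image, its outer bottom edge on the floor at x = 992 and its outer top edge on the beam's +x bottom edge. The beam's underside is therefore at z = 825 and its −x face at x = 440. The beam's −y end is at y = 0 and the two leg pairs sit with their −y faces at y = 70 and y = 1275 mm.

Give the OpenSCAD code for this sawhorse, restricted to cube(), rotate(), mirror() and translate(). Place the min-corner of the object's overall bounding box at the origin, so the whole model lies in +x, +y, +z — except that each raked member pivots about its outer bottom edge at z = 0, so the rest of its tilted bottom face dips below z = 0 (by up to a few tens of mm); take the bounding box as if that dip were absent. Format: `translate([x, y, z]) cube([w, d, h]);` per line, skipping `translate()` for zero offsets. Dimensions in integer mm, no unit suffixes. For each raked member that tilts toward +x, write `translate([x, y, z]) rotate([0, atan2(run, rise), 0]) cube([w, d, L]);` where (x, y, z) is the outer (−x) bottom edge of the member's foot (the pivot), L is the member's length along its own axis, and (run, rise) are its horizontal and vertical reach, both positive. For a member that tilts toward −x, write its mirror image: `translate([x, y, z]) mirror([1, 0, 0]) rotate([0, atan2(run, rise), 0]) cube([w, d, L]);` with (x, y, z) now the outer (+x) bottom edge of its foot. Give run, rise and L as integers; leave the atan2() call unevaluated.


translate([440, 0, 825]) cube([112, 1388, 46]);
translate([0, 70, 0]) rotate([0, atan2(440, 825), 0]) cube([28, 43, 935]);
translate([992, 70, 0]) mirror([1, 0, 0]) rotate([0, atan2(440, 825), 0]) cube([28, 43, 935]);
translate([0, 1275, 0]) rotate([0, atan2(440, 825), 0]) cube([28, 43, 935]);
translate([992, 1275, 0]) mirror([1, 0, 0]) rotate([0, atan2(440, 825), 0]) cube([28, 43, 935]);


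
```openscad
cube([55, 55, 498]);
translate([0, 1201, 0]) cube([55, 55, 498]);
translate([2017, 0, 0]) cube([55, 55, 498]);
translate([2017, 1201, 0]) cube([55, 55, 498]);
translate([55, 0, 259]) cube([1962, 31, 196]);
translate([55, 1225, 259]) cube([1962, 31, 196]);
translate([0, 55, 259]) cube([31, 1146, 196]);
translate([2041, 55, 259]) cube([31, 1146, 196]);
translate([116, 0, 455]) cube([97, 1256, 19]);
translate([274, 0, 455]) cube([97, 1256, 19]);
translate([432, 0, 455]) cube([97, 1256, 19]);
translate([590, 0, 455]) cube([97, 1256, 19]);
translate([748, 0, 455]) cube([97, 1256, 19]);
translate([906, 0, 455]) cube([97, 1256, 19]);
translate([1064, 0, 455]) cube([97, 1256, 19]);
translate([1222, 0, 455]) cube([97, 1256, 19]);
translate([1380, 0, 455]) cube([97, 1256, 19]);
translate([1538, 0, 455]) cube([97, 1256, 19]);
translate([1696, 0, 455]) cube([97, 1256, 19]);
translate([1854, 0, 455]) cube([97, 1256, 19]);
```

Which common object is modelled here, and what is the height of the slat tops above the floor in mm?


A bed frame. The slat-top height is 474 mm.

Four posts, four rails, and a row of slats — a bed frame. Slats sit on the rails at z = 259 + 196 = 455; with slat thickness 19, the top is 474 mm.


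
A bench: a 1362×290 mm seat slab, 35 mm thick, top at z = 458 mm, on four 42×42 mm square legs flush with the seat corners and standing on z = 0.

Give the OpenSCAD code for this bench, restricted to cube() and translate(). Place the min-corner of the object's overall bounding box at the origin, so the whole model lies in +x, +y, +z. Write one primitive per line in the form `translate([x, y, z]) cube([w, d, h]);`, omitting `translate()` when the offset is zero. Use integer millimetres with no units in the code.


// leg_h = 458 − 35 = 423
translate([0, 0, 423]) cube([1362, 290, 35]);
cube([42, 42, 423]);
translate([0, 248, 0]) cube([42, 42, 423]);
translate([1320, 0, 0]) cube([42, 42, 423]);
translate([1320, 248, 0]) cube([42, 42, 423]);


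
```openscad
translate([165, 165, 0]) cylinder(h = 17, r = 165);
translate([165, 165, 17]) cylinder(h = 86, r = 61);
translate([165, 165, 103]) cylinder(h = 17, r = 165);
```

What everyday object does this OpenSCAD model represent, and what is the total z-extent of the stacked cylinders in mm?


A spool. The overall height is 120 mm.

Three coaxial cylinders, large–small–large — a spool. Two 17 mm flanges and a 86 mm core give 17 + 86 + 17 = 120 mm.


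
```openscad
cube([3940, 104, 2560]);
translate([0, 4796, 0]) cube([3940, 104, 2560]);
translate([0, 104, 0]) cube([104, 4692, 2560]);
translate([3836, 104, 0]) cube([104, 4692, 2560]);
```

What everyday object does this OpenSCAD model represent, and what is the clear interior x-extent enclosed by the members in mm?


A house (or room) frame. The interior width is 3732 mm.

Four 2560 mm walls enclosing a rectangle with no floor or roof — a room or house frame. Outside width is 3940 mm and wall thickness is 104 mm, so the interior width is 3940 − 2 × 104 = 3732 mm.


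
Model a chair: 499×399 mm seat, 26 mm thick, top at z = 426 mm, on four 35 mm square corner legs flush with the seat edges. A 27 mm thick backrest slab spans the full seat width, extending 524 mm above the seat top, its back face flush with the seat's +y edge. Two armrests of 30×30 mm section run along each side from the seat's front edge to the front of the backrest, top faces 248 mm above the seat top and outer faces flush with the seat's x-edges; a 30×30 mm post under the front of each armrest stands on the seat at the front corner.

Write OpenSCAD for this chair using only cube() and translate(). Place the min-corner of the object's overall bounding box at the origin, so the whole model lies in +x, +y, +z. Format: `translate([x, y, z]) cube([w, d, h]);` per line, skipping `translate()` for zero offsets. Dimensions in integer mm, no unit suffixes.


translate([0, 0, 400]) cube([499, 399, 26]);
cube([35, 35, 400]);
translate([464, 0, 0]) cube([35, 35, 400]);
translate([0, 364, 0]) cube([35, 35, 400]);
translate([464, 364, 0]) cube([35, 35, 400]);
translate([0, 372, 426]) cube([499, 27, 524]);
translate([0, 0, 644]) cube([30, 372, 30]);
translate([469, 0, 644]) cube([30, 372, 30]);
translate([0, 0, 426]) cube([30, 30, 218]);
translate([469, 0, 426]) cube([30, 30, 218]);


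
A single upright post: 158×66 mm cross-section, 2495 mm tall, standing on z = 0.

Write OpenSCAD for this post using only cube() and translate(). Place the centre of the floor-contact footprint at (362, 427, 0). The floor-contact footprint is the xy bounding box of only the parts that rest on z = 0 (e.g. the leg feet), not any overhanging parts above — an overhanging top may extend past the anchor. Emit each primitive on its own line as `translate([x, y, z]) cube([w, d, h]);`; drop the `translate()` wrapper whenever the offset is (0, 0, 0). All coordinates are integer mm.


translate([283, 394, 0]) cube([158, 66, 2495]);


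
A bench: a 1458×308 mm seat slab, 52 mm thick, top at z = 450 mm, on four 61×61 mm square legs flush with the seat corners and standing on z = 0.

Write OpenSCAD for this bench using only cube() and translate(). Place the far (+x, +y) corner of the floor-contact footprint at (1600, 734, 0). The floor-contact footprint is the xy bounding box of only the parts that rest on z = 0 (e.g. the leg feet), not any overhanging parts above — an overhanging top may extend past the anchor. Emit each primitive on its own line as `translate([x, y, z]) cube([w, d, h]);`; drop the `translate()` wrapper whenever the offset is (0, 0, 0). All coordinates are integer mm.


translate([142, 426, 398]) cube([1458, 308, 52]);
translate([142, 426, 0]) cube([61, 61, 398]);
translate([142, 673, 0]) cube([61, 61, 398]);
translate([1539, 426, 0]) cube([61, 61, 398]);
translate([1539, 673, 0]) cube([61, 61, 398]);


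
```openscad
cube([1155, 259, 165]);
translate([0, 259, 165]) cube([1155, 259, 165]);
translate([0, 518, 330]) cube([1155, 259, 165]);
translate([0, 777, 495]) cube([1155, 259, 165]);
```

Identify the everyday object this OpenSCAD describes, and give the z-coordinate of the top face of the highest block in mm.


A staircase. The total rise is 660 mm.

4 identical blocks, each offset up and back from the previous — a staircase. Each step is 165 mm tall and there are 4 of them, so the total rise is 4 × 165 = 660 mm.


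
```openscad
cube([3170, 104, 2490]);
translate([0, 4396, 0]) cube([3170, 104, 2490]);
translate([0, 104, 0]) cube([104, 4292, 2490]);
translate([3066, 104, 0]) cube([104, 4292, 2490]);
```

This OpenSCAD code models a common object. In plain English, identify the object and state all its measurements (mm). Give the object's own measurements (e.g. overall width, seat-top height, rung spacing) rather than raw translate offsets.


The wall frame of a small rectangular building: four walls, each 2490 mm tall and 104 mm thick, enclosing a footprint 3170 mm (x) by 4500 mm (y) outside-to-outside, with no floor or roof. The front and back walls (the −y and +y sides) span the full width; the two side walls fit between them.


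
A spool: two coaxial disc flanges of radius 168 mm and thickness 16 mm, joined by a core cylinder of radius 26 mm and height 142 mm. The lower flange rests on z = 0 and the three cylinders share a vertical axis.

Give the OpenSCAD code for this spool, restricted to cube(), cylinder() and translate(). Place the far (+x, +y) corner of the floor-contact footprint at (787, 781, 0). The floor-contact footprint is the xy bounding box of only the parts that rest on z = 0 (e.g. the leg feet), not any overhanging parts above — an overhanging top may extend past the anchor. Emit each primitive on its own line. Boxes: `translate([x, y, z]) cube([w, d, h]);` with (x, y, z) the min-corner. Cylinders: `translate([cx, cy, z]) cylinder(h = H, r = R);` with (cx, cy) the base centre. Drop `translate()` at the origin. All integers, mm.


translate([619, 613, 0]) cylinder(h = 16, r = 168);
translate([619, 613, 16]) cylinder(h = 142, r = 26);
translate([619, 613, 158]) cylinder(h = 16, r = 168);


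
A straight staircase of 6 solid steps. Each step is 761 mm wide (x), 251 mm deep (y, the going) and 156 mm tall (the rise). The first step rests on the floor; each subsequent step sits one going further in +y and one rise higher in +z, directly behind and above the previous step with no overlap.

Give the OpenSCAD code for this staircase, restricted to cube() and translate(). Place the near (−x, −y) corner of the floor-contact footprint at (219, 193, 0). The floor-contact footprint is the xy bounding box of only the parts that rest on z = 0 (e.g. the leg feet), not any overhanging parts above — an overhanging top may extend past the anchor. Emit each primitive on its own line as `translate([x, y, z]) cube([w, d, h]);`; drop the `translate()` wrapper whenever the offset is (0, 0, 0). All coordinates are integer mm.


translate([219, 193, 0]) cube([761, 251, 156]);
translate([219, 444, 156]) cube([761, 251, 156]);
translate([219, 695, 312]) cube([761, 251, 156]);
translate([219, 946, 468]) cube([761, 251, 156]);
translate([219, 1197, 624]) cube([761, 251, 156]);
translate([219, 1448, 780]) cube([761, 251, 156]);


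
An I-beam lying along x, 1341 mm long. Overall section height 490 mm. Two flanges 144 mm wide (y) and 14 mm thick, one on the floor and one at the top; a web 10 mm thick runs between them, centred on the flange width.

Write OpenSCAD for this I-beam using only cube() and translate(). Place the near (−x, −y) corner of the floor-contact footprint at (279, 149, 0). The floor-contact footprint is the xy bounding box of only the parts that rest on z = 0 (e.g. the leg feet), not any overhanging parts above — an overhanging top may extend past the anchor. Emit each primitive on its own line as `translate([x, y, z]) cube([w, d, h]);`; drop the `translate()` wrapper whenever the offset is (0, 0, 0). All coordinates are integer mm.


translate([279, 149, 0]) cube([1341, 144, 14]);
translate([279, 216, 14]) cube([1341, 10, 462]);
translate([279, 149, 476]) cube([1341, 144, 14]);


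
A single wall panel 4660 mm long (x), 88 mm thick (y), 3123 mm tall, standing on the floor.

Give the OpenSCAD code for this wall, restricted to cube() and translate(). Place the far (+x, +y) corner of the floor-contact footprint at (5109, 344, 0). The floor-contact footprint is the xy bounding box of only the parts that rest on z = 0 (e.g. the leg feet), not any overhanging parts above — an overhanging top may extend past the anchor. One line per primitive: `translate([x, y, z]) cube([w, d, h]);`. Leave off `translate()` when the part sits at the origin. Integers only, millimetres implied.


translate([449, 256, 0]) cube([4660, 88, 3123]);


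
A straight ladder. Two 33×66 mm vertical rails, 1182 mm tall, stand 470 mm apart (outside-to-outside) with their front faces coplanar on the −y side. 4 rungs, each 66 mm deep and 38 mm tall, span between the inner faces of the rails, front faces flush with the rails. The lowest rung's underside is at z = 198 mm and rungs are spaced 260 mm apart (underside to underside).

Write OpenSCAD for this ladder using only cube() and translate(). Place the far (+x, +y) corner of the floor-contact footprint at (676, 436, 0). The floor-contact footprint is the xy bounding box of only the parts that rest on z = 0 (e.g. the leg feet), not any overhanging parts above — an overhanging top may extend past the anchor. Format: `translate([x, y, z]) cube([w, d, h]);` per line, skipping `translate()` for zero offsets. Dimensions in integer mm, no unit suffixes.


translate([206, 370, 0]) cube([33, 66, 1182]);
translate([643, 370, 0]) cube([33, 66, 1182]);
translate([239, 370, 198]) cube([404, 66, 38]);
translate([239, 370, 458]) cube([404, 66, 38]);
translate([239, 370, 718]) cube([404, 66, 38]);
translate([239, 370, 978]) cube([404, 66, 38]);


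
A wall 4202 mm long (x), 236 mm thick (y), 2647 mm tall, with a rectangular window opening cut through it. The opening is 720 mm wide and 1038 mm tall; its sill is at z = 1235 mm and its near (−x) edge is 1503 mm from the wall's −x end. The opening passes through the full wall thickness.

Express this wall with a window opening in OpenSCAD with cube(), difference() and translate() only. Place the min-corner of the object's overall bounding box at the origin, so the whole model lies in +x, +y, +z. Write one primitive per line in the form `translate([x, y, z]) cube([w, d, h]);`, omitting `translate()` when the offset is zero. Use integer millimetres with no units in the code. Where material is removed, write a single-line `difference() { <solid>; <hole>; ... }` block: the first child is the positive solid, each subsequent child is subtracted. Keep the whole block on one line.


difference() { cube([4202, 236, 2647]); translate([1503, 0, 1235]) cube([720, 236, 1038]); }


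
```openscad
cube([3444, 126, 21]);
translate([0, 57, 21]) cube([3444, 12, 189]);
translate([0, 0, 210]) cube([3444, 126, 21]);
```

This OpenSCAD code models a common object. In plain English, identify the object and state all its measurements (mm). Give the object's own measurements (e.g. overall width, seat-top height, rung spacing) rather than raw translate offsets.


An I-beam lying along x, 3444 mm long. Overall section height 231 mm. Two flanges 126 mm wide (y) and 21 mm thick, one on the floor and one at the top; a web 12 mm thick runs between them, centred on the flange width.


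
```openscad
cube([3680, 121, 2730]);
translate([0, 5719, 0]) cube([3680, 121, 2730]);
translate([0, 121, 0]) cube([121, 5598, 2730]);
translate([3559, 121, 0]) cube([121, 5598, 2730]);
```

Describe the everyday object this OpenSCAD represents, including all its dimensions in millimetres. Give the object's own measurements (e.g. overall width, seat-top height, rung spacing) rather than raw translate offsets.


The wall frame of a small rectangular building: four walls, each 2730 mm tall and 121 mm thick, enclosing a footprint 3680 mm (x) by 5840 mm (y) outside-to-outside, with no floor or roof. The front and back walls (the −y and +y sides) span the full width; the two side walls fit between them.


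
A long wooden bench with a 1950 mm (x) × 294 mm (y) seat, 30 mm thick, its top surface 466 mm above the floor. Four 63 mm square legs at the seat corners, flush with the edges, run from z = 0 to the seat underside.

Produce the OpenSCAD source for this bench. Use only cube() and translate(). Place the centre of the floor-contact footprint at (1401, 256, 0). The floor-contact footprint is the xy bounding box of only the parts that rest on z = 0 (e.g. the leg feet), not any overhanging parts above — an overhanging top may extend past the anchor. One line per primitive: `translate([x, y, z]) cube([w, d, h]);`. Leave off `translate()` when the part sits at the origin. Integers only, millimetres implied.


// leg_h = 466 − 30 = 436
translate([426, 109, 436]) cube([1950, 294, 30]);
translate([426, 109, 0]) cube([63, 63, 436]);
translate([426, 340, 0]) cube([63, 63, 436]);
translate([2313, 109, 0]) cube([63, 63, 436]);
translate([2313, 340, 0]) cube([63, 63, 436]);


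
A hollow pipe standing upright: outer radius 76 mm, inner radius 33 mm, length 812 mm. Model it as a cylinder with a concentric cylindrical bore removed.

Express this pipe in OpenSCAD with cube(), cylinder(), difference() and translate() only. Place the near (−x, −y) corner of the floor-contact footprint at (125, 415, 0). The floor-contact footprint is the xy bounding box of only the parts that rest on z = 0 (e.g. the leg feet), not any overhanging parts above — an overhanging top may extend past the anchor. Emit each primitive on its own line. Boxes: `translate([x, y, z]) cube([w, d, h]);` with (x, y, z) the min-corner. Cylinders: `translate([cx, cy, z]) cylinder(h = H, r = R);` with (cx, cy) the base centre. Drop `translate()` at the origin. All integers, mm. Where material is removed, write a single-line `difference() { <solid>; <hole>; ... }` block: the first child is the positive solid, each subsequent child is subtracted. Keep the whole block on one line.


difference() { translate([201, 491, 0]) cylinder(h = 812, r = 76); translate([201, 491, 0]) cylinder(h = 812, r = 33); }


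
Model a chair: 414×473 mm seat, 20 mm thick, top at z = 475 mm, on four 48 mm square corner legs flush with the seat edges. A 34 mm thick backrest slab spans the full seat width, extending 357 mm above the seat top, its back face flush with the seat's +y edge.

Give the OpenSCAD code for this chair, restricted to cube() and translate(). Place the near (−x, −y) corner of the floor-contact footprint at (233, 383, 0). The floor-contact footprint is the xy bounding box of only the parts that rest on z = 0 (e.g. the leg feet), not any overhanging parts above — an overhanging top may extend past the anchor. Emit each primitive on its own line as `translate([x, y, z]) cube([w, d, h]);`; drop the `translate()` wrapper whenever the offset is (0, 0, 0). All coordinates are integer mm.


translate([233, 383, 455]) cube([414, 473, 20]);
translate([233, 383, 0]) cube([48, 48, 455]);
translate([599, 383, 0]) cube([48, 48, 455]);
translate([233, 808, 0]) cube([48, 48, 455]);
translate([599, 808, 0]) cube([48, 48, 455]);
translate([233, 822, 475]) cube([414, 34, 357]);


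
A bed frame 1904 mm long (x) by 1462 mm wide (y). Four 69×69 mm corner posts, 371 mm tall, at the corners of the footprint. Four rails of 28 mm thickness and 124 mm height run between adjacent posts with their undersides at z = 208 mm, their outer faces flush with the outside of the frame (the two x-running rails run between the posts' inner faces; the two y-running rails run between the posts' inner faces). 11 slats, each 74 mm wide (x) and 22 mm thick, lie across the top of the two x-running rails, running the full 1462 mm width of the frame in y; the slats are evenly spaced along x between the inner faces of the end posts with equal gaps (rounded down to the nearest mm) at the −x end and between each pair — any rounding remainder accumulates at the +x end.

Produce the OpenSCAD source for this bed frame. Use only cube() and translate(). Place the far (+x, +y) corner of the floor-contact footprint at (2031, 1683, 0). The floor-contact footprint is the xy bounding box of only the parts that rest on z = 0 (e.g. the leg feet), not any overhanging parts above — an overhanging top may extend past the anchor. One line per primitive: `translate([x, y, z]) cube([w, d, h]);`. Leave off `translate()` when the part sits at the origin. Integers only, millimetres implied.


translate([127, 221, 0]) cube([69, 69, 371]);
translate([127, 1614, 0]) cube([69, 69, 371]);
translate([1962, 221, 0]) cube([69, 69, 371]);
translate([1962, 1614, 0]) cube([69, 69, 371]);
translate([196, 221, 208]) cube([1766, 28, 124]);
translate([196, 1655, 208]) cube([1766, 28, 124]);
translate([127, 290, 208]) cube([28, 1324, 124]);
translate([2003, 290, 208]) cube([28, 1324, 124]);
translate([275, 221, 332]) cube([74, 1462, 22]);
translate([428, 221, 332]) cube([74, 1462, 22]);
translate([581, 221, 332]) cube([74, 1462, 22]);
translate([734, 221, 332]) cube([74, 1462, 22]);
translate([887, 221, 332]) cube([74, 1462, 22]);
translate([1040, 221, 332]) cube([74, 1462, 22]);
translate([1193, 221, 332]) cube([74, 1462, 22]);
translate([1346, 221, 332]) cube([74, 1462, 22]);
translate([1499, 221, 332]) cube([74, 1462, 22]);
translate([1652, 221, 332]) cube([74, 1462, 22]);
translate([1805, 221, 332]) cube([74, 1462, 22]);


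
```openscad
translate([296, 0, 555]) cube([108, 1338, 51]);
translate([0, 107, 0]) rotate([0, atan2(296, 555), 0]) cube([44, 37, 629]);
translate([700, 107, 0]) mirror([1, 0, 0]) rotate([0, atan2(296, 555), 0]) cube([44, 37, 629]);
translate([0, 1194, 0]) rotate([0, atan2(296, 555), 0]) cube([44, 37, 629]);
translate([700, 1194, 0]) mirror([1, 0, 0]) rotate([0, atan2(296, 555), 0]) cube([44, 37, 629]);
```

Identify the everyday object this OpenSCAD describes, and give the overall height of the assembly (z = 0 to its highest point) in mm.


A sawhorse. The overall height is 606 mm.

A beam across two mirrored pairs of raked legs — a sawhorse. The beam's underside is at z = 555 (matching the legs' vertical rise in atan2(296, 555)) and the beam is 51 mm tall, so its top is at 555 + 51 = 606 mm. The raked legs top out at the beam's underside, so that is the highest point.


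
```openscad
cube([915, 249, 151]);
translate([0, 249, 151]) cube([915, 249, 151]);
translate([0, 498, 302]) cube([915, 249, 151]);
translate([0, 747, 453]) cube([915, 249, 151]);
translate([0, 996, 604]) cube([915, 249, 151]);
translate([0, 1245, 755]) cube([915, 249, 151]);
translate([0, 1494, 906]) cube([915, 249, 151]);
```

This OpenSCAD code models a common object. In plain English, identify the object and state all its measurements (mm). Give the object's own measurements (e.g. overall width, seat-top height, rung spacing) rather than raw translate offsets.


A straight staircase of 7 solid steps. Each step is 915 mm wide (x), 249 mm deep (y, the going) and 151 mm tall (the rise). The first step rests on the floor; each subsequent step sits one going further in +y and one rise higher in +z, directly behind and above the previous step with no overlap.


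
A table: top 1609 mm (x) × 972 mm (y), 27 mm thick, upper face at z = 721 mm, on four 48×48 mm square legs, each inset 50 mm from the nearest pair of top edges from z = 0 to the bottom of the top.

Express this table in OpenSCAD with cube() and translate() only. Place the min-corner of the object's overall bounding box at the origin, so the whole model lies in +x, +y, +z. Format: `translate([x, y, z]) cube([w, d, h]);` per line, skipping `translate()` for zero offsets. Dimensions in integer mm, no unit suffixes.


translate([0, 0, 694]) cube([1609, 972, 27]);
translate([50, 50, 0]) cube([48, 48, 694]);
translate([1511, 50, 0]) cube([48, 48, 694]);
translate([50, 874, 0]) cube([48, 48, 694]);
translate([1511, 874, 0]) cube([48, 48, 694]);


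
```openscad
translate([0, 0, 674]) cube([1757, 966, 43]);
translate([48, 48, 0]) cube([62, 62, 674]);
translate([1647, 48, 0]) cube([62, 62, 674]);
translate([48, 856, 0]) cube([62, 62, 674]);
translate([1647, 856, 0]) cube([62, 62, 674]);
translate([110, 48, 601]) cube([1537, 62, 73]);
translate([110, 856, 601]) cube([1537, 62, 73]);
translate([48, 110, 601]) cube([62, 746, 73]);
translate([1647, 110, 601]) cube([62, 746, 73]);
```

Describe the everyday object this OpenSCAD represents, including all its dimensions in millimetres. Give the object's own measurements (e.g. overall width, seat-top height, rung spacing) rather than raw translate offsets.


A table: top 1757 mm (x) × 966 mm (y), 43 mm thick, upper face at z = 717 mm, on four 62×62 mm square legs, each inset 48 mm from the nearest pair of top edges from z = 0 to the bottom of the top. Four apron rails, 62 mm thick and 73 mm tall, run between adjacent legs with their top edges flush with the underside of the top and their outer faces flush with the legs' outer faces.


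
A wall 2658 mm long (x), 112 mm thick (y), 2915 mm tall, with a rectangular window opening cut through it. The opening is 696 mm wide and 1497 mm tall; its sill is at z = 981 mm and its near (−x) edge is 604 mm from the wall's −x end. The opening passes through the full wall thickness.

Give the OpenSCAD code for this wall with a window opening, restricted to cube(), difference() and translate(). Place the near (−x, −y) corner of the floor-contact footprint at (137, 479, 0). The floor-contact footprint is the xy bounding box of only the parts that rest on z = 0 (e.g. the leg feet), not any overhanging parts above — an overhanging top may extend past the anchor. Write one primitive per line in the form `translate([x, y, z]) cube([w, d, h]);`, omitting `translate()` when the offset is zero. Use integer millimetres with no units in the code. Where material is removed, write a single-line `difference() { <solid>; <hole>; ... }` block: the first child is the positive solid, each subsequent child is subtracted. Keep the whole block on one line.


difference() { translate([137, 479, 0]) cube([2658, 112, 2915]); translate([741, 479, 981]) cube([696, 112, 1497]); }


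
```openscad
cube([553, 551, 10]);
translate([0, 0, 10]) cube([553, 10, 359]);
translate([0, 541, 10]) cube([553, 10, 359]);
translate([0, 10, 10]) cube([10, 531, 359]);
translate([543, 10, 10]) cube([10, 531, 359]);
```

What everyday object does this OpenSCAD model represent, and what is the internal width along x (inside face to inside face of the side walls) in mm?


An open box. The internal width is 533 mm.

A 553×551 base slab with four walls standing on it — an open box. The base is 553 mm wide and the walls are 10 mm thick, so the internal width is 553 − 2 × 10 = 533 mm.


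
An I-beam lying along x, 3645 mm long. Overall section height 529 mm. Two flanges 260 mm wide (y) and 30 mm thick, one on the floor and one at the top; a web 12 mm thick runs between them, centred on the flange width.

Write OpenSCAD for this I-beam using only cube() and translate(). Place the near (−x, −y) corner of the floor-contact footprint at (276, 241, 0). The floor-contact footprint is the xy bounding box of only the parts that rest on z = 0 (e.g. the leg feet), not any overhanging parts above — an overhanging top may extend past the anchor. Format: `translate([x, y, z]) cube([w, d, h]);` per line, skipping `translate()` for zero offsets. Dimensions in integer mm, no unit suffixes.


translate([276, 241, 0]) cube([3645, 260, 30]);
translate([276, 365, 30]) cube([3645, 12, 469]);
translate([276, 241, 499]) cube([3645, 260, 30]);


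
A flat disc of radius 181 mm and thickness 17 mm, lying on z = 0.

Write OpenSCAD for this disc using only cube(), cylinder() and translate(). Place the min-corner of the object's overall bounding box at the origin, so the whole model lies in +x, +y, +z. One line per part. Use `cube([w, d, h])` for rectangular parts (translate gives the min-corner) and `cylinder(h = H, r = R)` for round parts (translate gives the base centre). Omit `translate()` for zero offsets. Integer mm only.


translate([181, 181, 0]) cylinder(h = 17, r = 181);


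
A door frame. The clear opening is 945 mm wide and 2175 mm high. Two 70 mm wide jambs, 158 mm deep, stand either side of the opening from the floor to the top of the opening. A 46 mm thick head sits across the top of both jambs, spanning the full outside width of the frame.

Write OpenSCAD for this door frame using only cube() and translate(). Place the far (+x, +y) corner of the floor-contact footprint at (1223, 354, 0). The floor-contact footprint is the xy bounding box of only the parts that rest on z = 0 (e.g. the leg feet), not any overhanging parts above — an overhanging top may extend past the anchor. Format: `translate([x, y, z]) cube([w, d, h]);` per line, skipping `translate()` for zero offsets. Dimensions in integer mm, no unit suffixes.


translate([138, 196, 0]) cube([70, 158, 2175]);
translate([1153, 196, 0]) cube([70, 158, 2175]);
translate([138, 196, 2175]) cube([1085, 158, 46]);


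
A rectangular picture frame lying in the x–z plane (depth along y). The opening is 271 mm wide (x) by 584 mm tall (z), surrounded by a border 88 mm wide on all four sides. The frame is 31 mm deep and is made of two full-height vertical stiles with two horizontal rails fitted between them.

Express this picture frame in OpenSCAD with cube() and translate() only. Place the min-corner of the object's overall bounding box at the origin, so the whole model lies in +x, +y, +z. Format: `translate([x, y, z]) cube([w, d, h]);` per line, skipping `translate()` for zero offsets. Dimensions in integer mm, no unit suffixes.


cube([88, 31, 760]);
translate([359, 0, 0]) cube([88, 31, 760]);
translate([88, 0, 0]) cube([271, 31, 88]);
translate([88, 0, 672]) cube([271, 31, 88]);


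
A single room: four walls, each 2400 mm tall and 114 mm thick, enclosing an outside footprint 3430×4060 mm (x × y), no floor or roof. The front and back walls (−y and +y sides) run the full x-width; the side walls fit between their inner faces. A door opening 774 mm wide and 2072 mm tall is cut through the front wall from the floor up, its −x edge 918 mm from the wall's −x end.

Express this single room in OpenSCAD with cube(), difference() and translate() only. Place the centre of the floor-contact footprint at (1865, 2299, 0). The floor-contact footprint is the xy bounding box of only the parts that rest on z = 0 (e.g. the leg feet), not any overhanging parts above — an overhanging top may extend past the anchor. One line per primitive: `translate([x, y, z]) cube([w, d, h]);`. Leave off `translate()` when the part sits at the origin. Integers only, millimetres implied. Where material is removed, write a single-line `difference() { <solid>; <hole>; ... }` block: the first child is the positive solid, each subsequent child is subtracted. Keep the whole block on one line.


difference() { translate([150, 269, 0]) cube([3430, 114, 2400]); translate([1068, 269, 0]) cube([774, 114, 2072]); }
translate([150, 4215, 0]) cube([3430, 114, 2400]);
translate([150, 383, 0]) cube([114, 3832, 2400]);
translate([3466, 383, 0]) cube([114, 3832, 2400]);


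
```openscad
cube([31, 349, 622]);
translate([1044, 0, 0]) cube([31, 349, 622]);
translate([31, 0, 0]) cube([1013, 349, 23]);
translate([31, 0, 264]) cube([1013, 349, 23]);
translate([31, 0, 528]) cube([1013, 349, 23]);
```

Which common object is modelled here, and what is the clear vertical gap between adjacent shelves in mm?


A bookshelf. The clear shelf gap is 241 mm.

Two tall side panels with 3 horizontal boards between them — a bookshelf. The first two shelf undersides are at z = 0 and z = 264; with shelf thickness 23, the clear gap is 264 − 0 − 23 = 241 mm.


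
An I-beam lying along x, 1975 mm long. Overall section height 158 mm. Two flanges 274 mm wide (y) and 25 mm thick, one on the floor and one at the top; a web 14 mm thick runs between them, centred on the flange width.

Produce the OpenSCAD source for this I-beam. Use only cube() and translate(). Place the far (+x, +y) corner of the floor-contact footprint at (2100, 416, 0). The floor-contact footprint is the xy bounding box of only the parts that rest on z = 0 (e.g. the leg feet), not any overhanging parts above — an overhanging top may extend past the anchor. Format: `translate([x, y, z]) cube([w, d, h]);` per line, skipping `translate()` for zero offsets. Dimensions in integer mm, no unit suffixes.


translate([125, 142, 0]) cube([1975, 274, 25]);
translate([125, 272, 25]) cube([1975, 14, 108]);
translate([125, 142, 133]) cube([1975, 274, 25]);
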